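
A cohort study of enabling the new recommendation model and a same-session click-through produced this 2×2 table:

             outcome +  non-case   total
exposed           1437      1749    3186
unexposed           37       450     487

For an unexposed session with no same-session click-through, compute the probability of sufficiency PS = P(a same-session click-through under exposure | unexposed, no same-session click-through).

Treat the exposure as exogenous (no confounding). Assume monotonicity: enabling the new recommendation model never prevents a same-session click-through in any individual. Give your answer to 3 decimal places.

PS ≈ 0.406

p₁ = P(outcome | exposed) = 1437/3186 = 0.45104
p₀ = P(outcome | unexposed) = 37/487 = 0.075975
Under exogeneity and monotonicity, PS = (p₁ − p₀)/(1 − p₀).
PS = (0.45104 − 0.075975) / 0.92402 ≈ 0.4059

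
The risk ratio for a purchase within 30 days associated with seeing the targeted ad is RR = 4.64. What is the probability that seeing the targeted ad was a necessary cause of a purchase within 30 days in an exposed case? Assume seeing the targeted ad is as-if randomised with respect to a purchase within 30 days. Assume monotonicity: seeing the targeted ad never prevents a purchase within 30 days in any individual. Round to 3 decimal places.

PN ≈ 0.784

Under exogeneity and monotonicity, PN = (RR − 1) / RR = 1 − 1/RR.
PN = (4.64 − 1) / 4.64 = 3.64 / 4.64 ≈ 0.7845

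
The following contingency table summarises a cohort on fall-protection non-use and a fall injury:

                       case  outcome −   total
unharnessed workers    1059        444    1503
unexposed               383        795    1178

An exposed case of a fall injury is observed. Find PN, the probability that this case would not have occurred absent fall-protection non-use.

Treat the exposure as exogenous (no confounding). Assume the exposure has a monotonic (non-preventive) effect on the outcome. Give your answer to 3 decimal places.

PN ≈ 0.539

p₁ = P(outcome | exposed) = 1059/1503 = 0.70459
p₀ = P(outcome | unexposed) = 383/1178 = 0.32513
Under exogeneity and monotonicity, PN = (p₁ − p₀) / p₁.
PN = (0.70459 − 0.32513) / 0.70459 = 0.37946 / 0.70459 ≈ 0.5386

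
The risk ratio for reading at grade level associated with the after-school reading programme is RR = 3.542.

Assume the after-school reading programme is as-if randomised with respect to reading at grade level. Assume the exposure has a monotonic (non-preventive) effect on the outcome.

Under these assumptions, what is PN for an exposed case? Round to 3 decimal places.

PN ≈ 0.718

Under exogeneity and monotonicity, PN = (RR − 1) / RR = 1 − 1/RR.
PN = (3.542 − 1) / 3.542 = 2.542 / 3.542 ≈ 0.7177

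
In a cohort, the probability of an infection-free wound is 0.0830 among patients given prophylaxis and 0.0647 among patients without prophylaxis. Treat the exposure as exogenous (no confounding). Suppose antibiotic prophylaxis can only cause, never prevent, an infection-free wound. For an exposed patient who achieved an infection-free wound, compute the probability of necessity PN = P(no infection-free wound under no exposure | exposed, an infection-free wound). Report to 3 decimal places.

PN ≈ 0.220

Let p₁ = 0.083, p₀ = 0.0647.
Under exogeneity and monotonicity, PN = (p₁ − p₀) / p₁.
PN = (0.083 − 0.0647) / 0.083 = 0.0183 / 0.083 ≈ 0.2205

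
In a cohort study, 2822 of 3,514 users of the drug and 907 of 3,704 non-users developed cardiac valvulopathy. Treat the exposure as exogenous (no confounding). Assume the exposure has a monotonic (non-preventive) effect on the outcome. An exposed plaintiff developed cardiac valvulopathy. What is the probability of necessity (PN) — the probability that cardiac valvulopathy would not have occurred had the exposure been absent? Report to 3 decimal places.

PN ≈ 0.695

p₁ = P(outcome | exposed) = 2822/3514 = 0.80307
p₀ = P(outcome | unexposed) = 907/3704 = 0.24487
Under exogeneity and monotonicity, PN = (p₁ − p₀) / p₁.
PN = (0.80307 − 0.24487) / 0.80307 = 0.5582 / 0.80307 ≈ 0.6951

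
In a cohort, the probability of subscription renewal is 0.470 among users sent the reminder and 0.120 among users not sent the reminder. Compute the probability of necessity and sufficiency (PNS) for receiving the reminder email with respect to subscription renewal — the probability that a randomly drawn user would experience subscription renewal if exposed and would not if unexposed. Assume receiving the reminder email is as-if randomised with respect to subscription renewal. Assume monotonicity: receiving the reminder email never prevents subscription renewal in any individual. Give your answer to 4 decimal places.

PNS ≈ 0.3500

Let p₁ = 0.47, p₀ = 0.12.
Under exogeneity and monotonicity, PNS = p₁ − p₀.
PNS = 0.47 − 0.12 = 0.35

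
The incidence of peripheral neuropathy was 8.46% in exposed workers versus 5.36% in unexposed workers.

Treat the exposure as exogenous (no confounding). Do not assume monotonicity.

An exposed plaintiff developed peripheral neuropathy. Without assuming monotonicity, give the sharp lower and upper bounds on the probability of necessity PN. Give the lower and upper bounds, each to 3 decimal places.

p₁ = 0.0846, p₀ = 0.0536.
Under exogeneity alone the bounds on PN are max{0,(p₁−p₀)/p₁} ≤ PN ≤ min{1,(1−p₀)/p₁}.
  lower = (p₁ − p₀)/p₁ = 0.031 / 0.0846 ≈ 0.3664
  upper = min{1, (1 − p₀)/p₁} = 0.9464 / 0.0846 ≈ 11.1868 → capped at 1

0.366 ≤ PN ≤ 1.000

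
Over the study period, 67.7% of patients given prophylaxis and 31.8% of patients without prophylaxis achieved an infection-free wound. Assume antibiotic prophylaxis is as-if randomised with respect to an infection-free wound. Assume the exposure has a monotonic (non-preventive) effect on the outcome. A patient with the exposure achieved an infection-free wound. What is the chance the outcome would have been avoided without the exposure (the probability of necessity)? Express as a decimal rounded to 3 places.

p₁ = 0.677, p₀ = 0.318.
Under exogeneity and monotonicity, PN = (p₁ − p₀) / p₁.
PN = (0.677 − 0.318) / 0.677 = 0.359 / 0.677 ≈ 0.5303

PN ≈ 0.530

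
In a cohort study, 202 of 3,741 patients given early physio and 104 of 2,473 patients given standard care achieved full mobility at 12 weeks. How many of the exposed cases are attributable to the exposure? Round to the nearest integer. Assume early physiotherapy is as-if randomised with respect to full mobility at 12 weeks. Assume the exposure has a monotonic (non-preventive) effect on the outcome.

about 45 cases

p₁ = P(outcome | exposed) = 202/3741 = 0.053996
p₀ = P(outcome | unexposed) = 104/2473 = 0.042054
PN = (p₁ − p₀)/p₁ = (0.053996 − 0.042054) / 0.053996 ≈ 0.22116.
Attributable cases ≈ PN × (exposed cases) = 0.22116 × 202 ≈ 44.68.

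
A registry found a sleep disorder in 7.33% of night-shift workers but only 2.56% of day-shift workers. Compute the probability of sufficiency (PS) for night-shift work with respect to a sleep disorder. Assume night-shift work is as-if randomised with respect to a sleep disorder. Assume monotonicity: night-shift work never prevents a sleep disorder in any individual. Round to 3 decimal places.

p₁ = 0.0733, p₀ = 0.0256.
Under exogeneity and monotonicity, PS = (p₁ − p₀) / (1 − p₀).
PS = (0.0733 − 0.0256) / (1 − 0.0256) = 0.0477 / 0.9744 ≈ 0.0490

PS ≈ 0.049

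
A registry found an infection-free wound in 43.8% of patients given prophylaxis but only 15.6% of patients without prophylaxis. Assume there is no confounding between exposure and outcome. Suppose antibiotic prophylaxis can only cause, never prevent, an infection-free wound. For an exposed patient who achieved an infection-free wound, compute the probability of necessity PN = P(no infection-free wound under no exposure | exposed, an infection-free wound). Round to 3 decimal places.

p₁ = 0.438, p₀ = 0.156.
Under exogeneity and monotonicity, PN = (p₁ − p₀) / p₁.
PN = (0.438 − 0.156) / 0.438 = 0.282 / 0.438 ≈ 0.6438

PN ≈ 0.644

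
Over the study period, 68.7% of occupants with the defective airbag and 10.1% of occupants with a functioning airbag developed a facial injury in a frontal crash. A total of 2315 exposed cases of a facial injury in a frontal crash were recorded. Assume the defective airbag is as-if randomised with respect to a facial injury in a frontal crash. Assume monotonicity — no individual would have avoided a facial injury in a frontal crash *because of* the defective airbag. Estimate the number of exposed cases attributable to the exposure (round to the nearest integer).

p₁ = 0.687, p₀ = 0.101.
PN = (p₁ − p₀)/p₁ = (0.687 − 0.101) / 0.687 ≈ 0.85298.
Attributable cases ≈ PN × (exposed cases) = 0.85298 × 2315 ≈ 1974.66.

about 1975 cases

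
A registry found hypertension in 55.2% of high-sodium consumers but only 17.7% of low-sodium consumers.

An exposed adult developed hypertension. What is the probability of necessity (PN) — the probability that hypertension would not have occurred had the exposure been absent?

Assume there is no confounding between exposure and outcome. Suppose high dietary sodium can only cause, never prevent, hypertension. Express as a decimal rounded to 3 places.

p₁ = 0.552, p₀ = 0.177.
Under exogeneity and monotonicity, PN = (p₁ − p₀) / p₁.
PN = (0.552 − 0.177) / 0.552 = 0.375 / 0.552 ≈ 0.6793

PN ≈ 0.679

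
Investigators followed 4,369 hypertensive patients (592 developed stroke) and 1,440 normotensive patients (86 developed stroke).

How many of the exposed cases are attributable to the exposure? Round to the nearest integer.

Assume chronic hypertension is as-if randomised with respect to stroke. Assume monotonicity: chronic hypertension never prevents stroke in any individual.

about 331 cases

p₁ = P(outcome | exposed) = 592/4369 = 0.1355
p₀ = P(outcome | unexposed) = 86/1440 = 0.059722
PN = (p₁ − p₀)/p₁ = (0.1355 − 0.059722) / 0.1355 ≈ 0.55925.
Attributable cases ≈ PN × (exposed cases) = 0.55925 × 592 ≈ 331.07.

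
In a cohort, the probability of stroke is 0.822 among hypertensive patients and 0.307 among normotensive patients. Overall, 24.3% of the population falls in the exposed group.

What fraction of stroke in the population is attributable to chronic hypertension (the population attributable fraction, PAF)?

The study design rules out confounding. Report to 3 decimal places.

PAF ≈ 0.290

Let p₁ = 0.822, p₀ = 0.307.
Overall risk P(Y=1) = π·p₁ + (1−π)·p₀ = 0.243×0.822 + 0.757×0.307 = 0.43215.
Under exogeneity, PAF = [P(Y=1) − p₀] / P(Y=1).
PAF = (0.43215 − 0.307) / 0.43215 ≈ 0.2896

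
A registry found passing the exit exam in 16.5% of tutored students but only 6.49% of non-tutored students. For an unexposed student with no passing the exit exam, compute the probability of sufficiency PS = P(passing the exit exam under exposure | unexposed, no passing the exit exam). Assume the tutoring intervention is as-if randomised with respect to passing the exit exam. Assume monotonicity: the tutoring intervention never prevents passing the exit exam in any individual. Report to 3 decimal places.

PS ≈ 0.107

p₁ = 0.165, p₀ = 0.0649.
Under exogeneity and monotonicity, PS = (p₁ − p₀) / (1 − p₀).
PS = (0.165 − 0.0649) / (1 − 0.0649) = 0.1001 / 0.9351 ≈ 0.1070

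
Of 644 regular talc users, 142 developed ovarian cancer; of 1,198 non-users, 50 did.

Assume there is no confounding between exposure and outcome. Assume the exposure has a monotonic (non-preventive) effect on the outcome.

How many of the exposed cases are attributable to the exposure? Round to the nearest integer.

p₁ = P(outcome | exposed) = 142/644 = 0.2205
p₀ = P(outcome | unexposed) = 50/1198 = 0.041736
PN = (p₁ − p₀)/p₁ = (0.2205 − 0.041736) / 0.2205 ≈ 0.81072.
Attributable cases ≈ PN × (exposed cases) = 0.81072 × 142 ≈ 115.12.

about 115 cases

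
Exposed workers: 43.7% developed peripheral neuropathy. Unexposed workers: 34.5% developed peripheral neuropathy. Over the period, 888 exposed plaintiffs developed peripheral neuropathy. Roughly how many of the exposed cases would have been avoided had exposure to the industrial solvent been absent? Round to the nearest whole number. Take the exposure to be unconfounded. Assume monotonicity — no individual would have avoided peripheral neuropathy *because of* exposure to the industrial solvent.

about 187 cases

p₁ = 0.437, p₀ = 0.345.
PN = (p₁ − p₀)/p₁ = (0.437 − 0.345) / 0.437 ≈ 0.21053.
Attributable cases ≈ PN × (exposed cases) = 0.21053 × 888 ≈ 186.95.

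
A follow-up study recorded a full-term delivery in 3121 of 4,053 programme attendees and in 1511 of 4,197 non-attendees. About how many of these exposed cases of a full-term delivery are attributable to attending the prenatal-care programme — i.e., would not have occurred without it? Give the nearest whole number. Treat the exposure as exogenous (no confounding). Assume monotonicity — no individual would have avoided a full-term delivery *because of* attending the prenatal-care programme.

about 1662 cases

p₁ = P(outcome | exposed) = 3121/4053 = 0.77005
p₀ = P(outcome | unexposed) = 1511/4197 = 0.36002
PN = (p₁ − p₀)/p₁ = (0.77005 − 0.36002) / 0.77005 ≈ 0.53247.
Attributable cases ≈ PN × (exposed cases) = 0.53247 × 3121 ≈ 1661.84.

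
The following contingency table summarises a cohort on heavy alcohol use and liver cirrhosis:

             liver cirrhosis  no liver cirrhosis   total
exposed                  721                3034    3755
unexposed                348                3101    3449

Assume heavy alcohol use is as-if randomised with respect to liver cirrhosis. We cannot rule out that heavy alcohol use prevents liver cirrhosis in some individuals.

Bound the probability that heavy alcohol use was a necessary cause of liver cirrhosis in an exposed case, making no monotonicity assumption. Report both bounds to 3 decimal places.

p₁ = P(outcome | exposed) = 721/3755 = 0.19201
p₀ = P(outcome | unexposed) = 348/3449 = 0.1009
Under exogeneity alone the bounds on PN are max{0,(p₁−p₀)/p₁} ≤ PN ≤ min{1,(1−p₀)/p₁}.
  lower = (p₁ − p₀)/p₁ = 0.091112 / 0.19201 ≈ 0.4745
  upper = min{1, (1 − p₀)/p₁} = 0.8991 / 0.19201 ≈ 4.6826 → capped at 1

0.475 ≤ PN ≤ 1.000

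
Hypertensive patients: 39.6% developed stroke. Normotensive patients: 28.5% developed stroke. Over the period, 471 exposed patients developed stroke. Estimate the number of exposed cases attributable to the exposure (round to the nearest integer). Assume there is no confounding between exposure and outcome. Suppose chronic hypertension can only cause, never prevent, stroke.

p₁ = 0.396, p₀ = 0.285.
PN = (p₁ − p₀)/p₁ = (0.396 − 0.285) / 0.396 ≈ 0.28030.
Attributable cases ≈ PN × (exposed cases) = 0.28030 × 471 ≈ 132.02.

about 132 cases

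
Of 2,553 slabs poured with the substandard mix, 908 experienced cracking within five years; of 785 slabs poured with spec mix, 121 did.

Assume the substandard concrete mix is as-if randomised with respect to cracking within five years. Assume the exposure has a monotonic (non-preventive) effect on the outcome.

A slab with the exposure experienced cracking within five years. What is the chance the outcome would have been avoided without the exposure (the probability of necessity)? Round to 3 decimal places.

PN ≈ 0.567

p₁ = P(outcome | exposed) = 908/2553 = 0.35566
p₀ = P(outcome | unexposed) = 121/785 = 0.15414
Under exogeneity and monotonicity, PN = (p₁ − p₀) / p₁.
PN = (0.35566 − 0.15414) / 0.35566 = 0.20152 / 0.35566 ≈ 0.5666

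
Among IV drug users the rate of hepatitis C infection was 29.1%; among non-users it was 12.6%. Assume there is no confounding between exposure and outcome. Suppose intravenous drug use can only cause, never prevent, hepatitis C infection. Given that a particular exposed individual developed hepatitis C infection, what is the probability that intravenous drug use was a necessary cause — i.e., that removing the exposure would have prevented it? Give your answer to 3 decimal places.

PN ≈ 0.567

p₁ = 0.291, p₀ = 0.126.
Under exogeneity and monotonicity, PN = (p₁ − p₀) / p₁.
PN = (0.291 − 0.126) / 0.291 = 0.165 / 0.291 ≈ 0.5670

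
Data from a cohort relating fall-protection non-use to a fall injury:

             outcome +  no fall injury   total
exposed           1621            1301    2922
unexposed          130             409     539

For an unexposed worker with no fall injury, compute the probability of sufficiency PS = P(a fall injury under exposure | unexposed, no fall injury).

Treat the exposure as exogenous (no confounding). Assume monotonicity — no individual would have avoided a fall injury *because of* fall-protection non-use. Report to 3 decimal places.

PS ≈ 0.413

p₁ = P(outcome | exposed) = 1621/2922 = 0.55476
p₀ = P(outcome | unexposed) = 130/539 = 0.24119
Under exogeneity and monotonicity, PS = (p₁ − p₀) / (1 − p₀).
PS = (0.55476 − 0.24119) / (1 − 0.24119) = 0.31357 / 0.75881 ≈ 0.4132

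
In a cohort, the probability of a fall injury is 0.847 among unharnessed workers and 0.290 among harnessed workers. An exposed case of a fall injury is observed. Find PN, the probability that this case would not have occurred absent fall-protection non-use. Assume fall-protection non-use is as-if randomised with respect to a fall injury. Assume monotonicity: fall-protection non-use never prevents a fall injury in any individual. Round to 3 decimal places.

PN ≈ 0.658

Let p₁ = 0.847, p₀ = 0.29.
Under exogeneity and monotonicity, PN = (p₁ − p₀) / p₁.
PN = (0.847 − 0.29) / 0.847 = 0.557 / 0.847 ≈ 0.6576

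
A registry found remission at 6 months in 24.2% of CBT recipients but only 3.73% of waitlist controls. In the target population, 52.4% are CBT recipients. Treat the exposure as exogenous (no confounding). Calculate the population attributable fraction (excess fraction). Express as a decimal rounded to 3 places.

p₁ = 0.242, p₀ = 0.0373.
Overall risk P(Y=1) = π·p₁ + (1−π)·p₀ = 0.524×0.242 + 0.476×0.0373 = 0.14456.
Under exogeneity, PAF = [P(Y=1) − p₀] / P(Y=1).
PAF = (0.14456 − 0.0373) / 0.14456 ≈ 0.7420

PAF ≈ 0.742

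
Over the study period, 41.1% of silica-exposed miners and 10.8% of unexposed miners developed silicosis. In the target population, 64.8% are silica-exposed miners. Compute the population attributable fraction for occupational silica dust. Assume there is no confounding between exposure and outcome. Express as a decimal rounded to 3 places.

p₁ = 0.411, p₀ = 0.108.
Overall risk P(Y=1) = π·p₁ + (1−π)·p₀ = 0.648×0.411 + 0.352×0.108 = 0.30434.
Under exogeneity, PAF = [P(Y=1) − p₀] / P(Y=1).
PAF = (0.30434 − 0.108) / 0.30434 ≈ 0.6451

PAF ≈ 0.645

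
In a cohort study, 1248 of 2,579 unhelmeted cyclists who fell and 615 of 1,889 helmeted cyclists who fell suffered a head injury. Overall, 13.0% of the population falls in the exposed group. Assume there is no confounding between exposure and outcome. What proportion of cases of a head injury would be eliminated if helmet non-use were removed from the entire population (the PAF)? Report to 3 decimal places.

p₁ = P(outcome | exposed) = 1248/2579 = 0.48391
p₀ = P(outcome | unexposed) = 615/1889 = 0.32557
Overall risk P(Y=1) = π·p₁ + (1−π)·p₀ = 0.13×0.48391 + 0.87×0.32557 = 0.34615.
Under exogeneity, PAF = [P(Y=1) − p₀] / P(Y=1).
PAF = (0.34615 − 0.32557) / 0.34615 ≈ 0.0595

PAF ≈ 0.059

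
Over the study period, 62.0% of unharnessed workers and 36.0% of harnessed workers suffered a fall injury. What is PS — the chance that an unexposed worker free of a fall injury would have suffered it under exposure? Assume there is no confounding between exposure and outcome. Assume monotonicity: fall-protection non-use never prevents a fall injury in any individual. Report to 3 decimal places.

PS ≈ 0.406

p₁ = 0.62, p₀ = 0.36.
Under exogeneity and monotonicity, PS = (p₁ − p₀) / (1 − p₀).
PS = (0.62 − 0.36) / (1 − 0.36) = 0.26 / 0.64 ≈ 0.4062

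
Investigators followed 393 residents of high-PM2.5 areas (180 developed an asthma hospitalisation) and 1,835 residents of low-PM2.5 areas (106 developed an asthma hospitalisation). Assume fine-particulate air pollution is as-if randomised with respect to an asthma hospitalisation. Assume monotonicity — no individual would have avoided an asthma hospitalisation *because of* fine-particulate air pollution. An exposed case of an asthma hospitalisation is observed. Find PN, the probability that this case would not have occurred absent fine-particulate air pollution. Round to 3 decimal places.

p₁ = P(outcome | exposed) = 180/393 = 0.45802
p₀ = P(outcome | unexposed) = 106/1835 = 0.057766
Under exogeneity and monotonicity, PN = (p₁ − p₀) / p₁.
PN = (0.45802 − 0.057766) / 0.45802 = 0.40025 / 0.45802 ≈ 0.8739

PN ≈ 0.874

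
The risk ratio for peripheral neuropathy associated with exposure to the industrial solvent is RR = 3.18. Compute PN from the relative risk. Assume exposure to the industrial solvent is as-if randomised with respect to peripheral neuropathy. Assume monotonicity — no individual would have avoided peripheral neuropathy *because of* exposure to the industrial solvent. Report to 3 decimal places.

PN ≈ 0.686

Under exogeneity and monotonicity, PN = (RR − 1) / RR = 1 − 1/RR.
PN = (3.18 − 1) / 3.18 = 2.18 / 3.18 ≈ 0.6855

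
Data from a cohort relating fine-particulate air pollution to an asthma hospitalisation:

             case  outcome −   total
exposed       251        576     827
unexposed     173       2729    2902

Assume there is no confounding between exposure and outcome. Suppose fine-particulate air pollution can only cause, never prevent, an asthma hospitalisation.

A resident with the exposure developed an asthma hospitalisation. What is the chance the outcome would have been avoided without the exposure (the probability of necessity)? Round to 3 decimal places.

PN ≈ 0.804

p₁ = P(outcome | exposed) = 251/827 = 0.30351
p₀ = P(outcome | unexposed) = 173/2902 = 0.059614
Under exogeneity and monotonicity, PN = (p₁ − p₀) / p₁.
PN = (0.30351 − 0.059614) / 0.30351 = 0.24389 / 0.30351 ≈ 0.8036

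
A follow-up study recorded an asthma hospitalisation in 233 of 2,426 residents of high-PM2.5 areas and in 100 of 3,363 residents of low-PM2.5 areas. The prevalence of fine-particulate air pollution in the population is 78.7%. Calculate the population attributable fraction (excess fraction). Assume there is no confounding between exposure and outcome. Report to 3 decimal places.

p₁ = P(outcome | exposed) = 233/2426 = 0.096043
p₀ = P(outcome | unexposed) = 100/3363 = 0.029735
Overall risk P(Y=1) = π·p₁ + (1−π)·p₀ = 0.787×0.096043 + 0.213×0.029735 = 0.081919.
Under exogeneity, PAF = [P(Y=1) − p₀] / P(Y=1).
PAF = (0.081919 − 0.029735) / 0.081919 ≈ 0.6370

PAF ≈ 0.637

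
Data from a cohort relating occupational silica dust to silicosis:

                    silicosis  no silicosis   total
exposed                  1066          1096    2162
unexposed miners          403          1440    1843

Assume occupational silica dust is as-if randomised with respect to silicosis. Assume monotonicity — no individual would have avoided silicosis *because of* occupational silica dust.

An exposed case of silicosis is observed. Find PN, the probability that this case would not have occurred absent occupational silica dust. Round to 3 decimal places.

p₁ = P(outcome | exposed) = 1066/2162 = 0.49306
p₀ = P(outcome | unexposed) = 403/1843 = 0.21867
Under exogeneity and monotonicity, PN = (p₁ − p₀) / p₁.
PN = (0.49306 − 0.21867) / 0.49306 = 0.2744 / 0.49306 ≈ 0.5565

PN ≈ 0.557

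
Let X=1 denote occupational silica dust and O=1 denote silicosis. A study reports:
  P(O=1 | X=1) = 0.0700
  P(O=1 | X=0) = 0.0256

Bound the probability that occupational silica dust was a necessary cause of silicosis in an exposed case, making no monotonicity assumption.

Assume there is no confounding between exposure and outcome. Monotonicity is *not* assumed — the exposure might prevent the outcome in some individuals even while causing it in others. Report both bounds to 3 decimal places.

0.634 ≤ PN ≤ 1.000

Let p₁ = 0.07, p₀ = 0.0256.
Under exogeneity alone the bounds on PN are max{0,(p₁−p₀)/p₁} ≤ PN ≤ min{1,(1−p₀)/p₁}.
  lower = (p₁ − p₀)/p₁ = 0.0444 / 0.07 ≈ 0.6343
  upper = min{1, (1 − p₀)/p₁} = 0.9744 / 0.07 ≈ 13.9200 → capped at 1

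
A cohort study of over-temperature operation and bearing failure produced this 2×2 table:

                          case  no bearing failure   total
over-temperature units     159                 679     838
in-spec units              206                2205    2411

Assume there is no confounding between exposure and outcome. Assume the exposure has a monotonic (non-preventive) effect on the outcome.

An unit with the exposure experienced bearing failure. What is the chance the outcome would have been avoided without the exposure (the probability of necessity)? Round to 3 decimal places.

p₁ = P(outcome | exposed) = 159/838 = 0.18974
p₀ = P(outcome | unexposed) = 206/2411 = 0.085442
Under exogeneity and monotonicity, PN = (p₁ − p₀)/p₁.
PN = (0.18974 − 0.085442) / 0.18974 ≈ 0.5497

PN ≈ 0.550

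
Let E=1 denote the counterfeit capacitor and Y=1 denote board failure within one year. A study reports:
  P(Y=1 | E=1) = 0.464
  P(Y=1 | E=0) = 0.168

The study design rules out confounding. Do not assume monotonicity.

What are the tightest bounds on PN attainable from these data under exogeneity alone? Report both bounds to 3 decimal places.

0.638 ≤ PN ≤ 1.000

Let p₁ = 0.464, p₀ = 0.168.
Under exogeneity alone the bounds on PN are max{0,(p₁−p₀)/p₁} ≤ PN ≤ min{1,(1−p₀)/p₁}.
  lower = (p₁ − p₀)/p₁ = 0.296 / 0.464 ≈ 0.6379
  upper = min{1, (1 − p₀)/p₁} = 0.832 / 0.464 ≈ 1.7931 → capped at 1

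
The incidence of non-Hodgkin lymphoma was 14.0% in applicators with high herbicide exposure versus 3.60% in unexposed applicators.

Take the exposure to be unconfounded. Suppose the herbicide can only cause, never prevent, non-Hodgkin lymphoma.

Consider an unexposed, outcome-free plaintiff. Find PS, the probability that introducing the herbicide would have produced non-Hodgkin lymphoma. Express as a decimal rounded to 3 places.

PS ≈ 0.108

p₁ = 0.14, p₀ = 0.036.
Under exogeneity and monotonicity, PS = (p₁ − p₀) / (1 − p₀).
PS = (0.14 − 0.036) / (1 − 0.036) = 0.104 / 0.964 ≈ 0.1079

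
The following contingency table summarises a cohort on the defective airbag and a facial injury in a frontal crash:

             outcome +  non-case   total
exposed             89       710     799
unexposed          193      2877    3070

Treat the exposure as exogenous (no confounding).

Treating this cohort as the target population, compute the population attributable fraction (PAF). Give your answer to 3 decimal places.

PAF ≈ 0.137

p₁ = P(outcome | exposed) = 89/799 = 0.11139
p₀ = P(outcome | unexposed) = 193/3070 = 0.062866
Exposure prevalence π = 799/3869 = 0.20651; overall risk P(Y=1) = 0.072887.
Under exogeneity, PAF = [P(Y=1) − p₀]/P(Y=1).
PAF = (0.072887 − 0.062866) / 0.072887 ≈ 0.1375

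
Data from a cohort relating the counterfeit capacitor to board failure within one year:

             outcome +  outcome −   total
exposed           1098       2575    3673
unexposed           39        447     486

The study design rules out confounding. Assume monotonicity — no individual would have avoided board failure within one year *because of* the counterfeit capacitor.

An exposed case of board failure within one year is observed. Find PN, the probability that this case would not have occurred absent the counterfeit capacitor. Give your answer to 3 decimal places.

p₁ = P(outcome | exposed) = 1098/3673 = 0.29894
p₀ = P(outcome | unexposed) = 39/486 = 0.080247
Under exogeneity and monotonicity, PN = (p₁ − p₀)/p₁.
PN = (0.29894 − 0.080247) / 0.29894 ≈ 0.7316

PN ≈ 0.732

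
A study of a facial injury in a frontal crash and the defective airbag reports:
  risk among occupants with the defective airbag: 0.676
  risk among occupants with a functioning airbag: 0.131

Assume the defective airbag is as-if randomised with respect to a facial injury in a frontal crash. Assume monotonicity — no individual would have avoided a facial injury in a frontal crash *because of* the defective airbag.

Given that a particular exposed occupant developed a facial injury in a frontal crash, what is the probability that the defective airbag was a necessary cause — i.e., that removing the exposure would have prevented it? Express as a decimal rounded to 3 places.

PN ≈ 0.806

Let p₁ = 0.676, p₀ = 0.131.
Under exogeneity and monotonicity, PN = (p₁ − p₀) / p₁.
PN = (0.676 − 0.131) / 0.676 = 0.545 / 0.676 ≈ 0.8062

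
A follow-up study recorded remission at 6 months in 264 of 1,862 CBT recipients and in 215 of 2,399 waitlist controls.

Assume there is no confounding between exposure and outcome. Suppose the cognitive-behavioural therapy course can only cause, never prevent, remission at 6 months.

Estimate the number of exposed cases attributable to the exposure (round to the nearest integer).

about 97 cases

p₁ = P(outcome | exposed) = 264/1862 = 0.14178
p₀ = P(outcome | unexposed) = 215/2399 = 0.089621
PN = (p₁ − p₀)/p₁ = (0.14178 − 0.089621) / 0.14178 ≈ 0.36790.
Attributable cases ≈ PN × (exposed cases) = 0.36790 × 264 ≈ 97.13.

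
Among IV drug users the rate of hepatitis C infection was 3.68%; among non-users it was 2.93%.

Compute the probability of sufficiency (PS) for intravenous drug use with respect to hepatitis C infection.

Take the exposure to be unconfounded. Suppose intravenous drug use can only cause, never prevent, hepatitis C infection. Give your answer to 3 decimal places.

PS ≈ 0.008

p₁ = 0.0368, p₀ = 0.0293.
Under exogeneity and monotonicity, PS = (p₁ − p₀) / (1 − p₀).
PS = (0.0368 − 0.0293) / (1 − 0.0293) = 0.0075 / 0.9707 ≈ 0.0077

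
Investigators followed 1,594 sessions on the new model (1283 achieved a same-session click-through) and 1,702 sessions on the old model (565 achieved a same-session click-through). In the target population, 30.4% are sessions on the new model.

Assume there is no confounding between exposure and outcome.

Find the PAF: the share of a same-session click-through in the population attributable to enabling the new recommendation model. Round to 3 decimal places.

PAF ≈ 0.302

p₁ = P(outcome | exposed) = 1283/1594 = 0.80489
p₀ = P(outcome | unexposed) = 565/1702 = 0.33196
Overall risk P(Y=1) = π·p₁ + (1−π)·p₀ = 0.304×0.80489 + 0.696×0.33196 = 0.47573.
Under exogeneity, PAF = [P(Y=1) − p₀] / P(Y=1).
PAF = (0.47573 − 0.33196) / 0.47573 ≈ 0.3022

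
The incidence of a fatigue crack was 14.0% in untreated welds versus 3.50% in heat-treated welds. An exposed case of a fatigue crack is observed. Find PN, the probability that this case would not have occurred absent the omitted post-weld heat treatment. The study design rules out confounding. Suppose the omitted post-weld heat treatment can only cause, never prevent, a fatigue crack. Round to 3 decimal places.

p₁ = 0.14, p₀ = 0.035.
Under exogeneity and monotonicity, PN = (p₁ − p₀) / p₁.
PN = (0.14 − 0.035) / 0.14 = 0.105 / 0.14 ≈ 0.7500

PN ≈ 0.750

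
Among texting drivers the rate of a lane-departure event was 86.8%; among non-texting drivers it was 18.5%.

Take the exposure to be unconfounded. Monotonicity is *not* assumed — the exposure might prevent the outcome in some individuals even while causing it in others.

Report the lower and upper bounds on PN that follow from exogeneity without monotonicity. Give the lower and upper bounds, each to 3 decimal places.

p₁ = 0.868, p₀ = 0.185.
Under exogeneity alone the bounds on PN are max{0,(p₁−p₀)/p₁} ≤ PN ≤ min{1,(1−p₀)/p₁}.
  lower = (p₁ − p₀)/p₁ = 0.683 / 0.868 ≈ 0.7869
  upper = min{1, (1 − p₀)/p₁} = 0.815 / 0.868 ≈ 0.9389

0.787 ≤ PN ≤ 0.939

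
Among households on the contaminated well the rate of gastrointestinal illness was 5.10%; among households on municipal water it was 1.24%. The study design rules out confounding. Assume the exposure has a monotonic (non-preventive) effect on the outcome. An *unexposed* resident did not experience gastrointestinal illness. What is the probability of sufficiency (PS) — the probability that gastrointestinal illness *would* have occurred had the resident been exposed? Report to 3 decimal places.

PS ≈ 0.039

p₁ = 0.051, p₀ = 0.0124.
Under exogeneity and monotonicity, PS = (p₁ − p₀) / (1 − p₀).
PS = (0.051 − 0.0124) / (1 − 0.0124) = 0.0386 / 0.9876 ≈ 0.0391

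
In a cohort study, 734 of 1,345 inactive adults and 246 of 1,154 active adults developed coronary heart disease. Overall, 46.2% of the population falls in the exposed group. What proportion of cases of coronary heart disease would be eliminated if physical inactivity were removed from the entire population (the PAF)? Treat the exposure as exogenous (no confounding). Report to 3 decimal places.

PAF ≈ 0.419

p₁ = P(outcome | exposed) = 734/1345 = 0.54572
p₀ = P(outcome | unexposed) = 246/1154 = 0.21317
Overall risk P(Y=1) = π·p₁ + (1−π)·p₀ = 0.462×0.54572 + 0.538×0.21317 = 0.36681.
Under exogeneity, PAF = [P(Y=1) − p₀] / P(Y=1).
PAF = (0.36681 − 0.21317) / 0.36681 ≈ 0.4189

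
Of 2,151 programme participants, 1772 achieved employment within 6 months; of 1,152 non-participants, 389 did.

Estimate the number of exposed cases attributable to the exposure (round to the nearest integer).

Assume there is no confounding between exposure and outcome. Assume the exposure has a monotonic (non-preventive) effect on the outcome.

about 1046 cases

p₁ = P(outcome | exposed) = 1772/2151 = 0.8238
p₀ = P(outcome | unexposed) = 389/1152 = 0.33767
PN = (p₁ − p₀)/p₁ = (0.8238 − 0.33767) / 0.8238 ≈ 0.59010.
Attributable cases ≈ PN × (exposed cases) = 0.59010 × 1772 ≈ 1045.66.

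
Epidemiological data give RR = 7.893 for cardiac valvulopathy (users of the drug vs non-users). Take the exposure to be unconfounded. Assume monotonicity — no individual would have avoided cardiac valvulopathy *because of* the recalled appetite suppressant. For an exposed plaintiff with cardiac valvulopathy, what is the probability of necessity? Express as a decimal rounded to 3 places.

PN ≈ 0.873

Under exogeneity and monotonicity, PN = (RR − 1) / RR = 1 − 1/RR.
PN = (7.893 − 1) / 7.893 = 6.893 / 7.893 ≈ 0.8733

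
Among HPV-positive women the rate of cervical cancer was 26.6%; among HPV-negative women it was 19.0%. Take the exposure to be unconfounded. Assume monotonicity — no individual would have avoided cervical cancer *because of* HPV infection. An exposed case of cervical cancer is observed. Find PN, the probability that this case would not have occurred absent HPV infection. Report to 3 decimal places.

p₁ = 0.266, p₀ = 0.19.
Under exogeneity and monotonicity, PN = (p₁ − p₀) / p₁.
PN = (0.266 − 0.19) / 0.266 = 0.076 / 0.266 ≈ 0.2857

PN ≈ 0.286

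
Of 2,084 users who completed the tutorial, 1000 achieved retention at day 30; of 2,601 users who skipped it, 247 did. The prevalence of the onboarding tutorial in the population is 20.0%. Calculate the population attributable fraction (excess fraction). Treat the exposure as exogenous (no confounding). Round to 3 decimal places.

PAF ≈ 0.448

p₁ = P(outcome | exposed) = 1000/2084 = 0.47985
p₀ = P(outcome | unexposed) = 247/2601 = 0.094963
Overall risk P(Y=1) = π·p₁ + (1−π)·p₀ = 0.2×0.47985 + 0.8×0.094963 = 0.17194.
Under exogeneity, PAF = [P(Y=1) − p₀] / P(Y=1).
PAF = (0.17194 − 0.094963) / 0.17194 ≈ 0.4477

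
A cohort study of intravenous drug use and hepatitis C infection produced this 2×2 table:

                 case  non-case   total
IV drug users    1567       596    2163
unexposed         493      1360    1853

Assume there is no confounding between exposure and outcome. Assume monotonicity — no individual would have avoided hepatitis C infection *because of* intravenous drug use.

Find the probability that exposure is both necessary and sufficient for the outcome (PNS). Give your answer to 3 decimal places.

PNS ≈ 0.458

p₁ = P(outcome | exposed) = 1567/2163 = 0.72446
p₀ = P(outcome | unexposed) = 493/1853 = 0.26606
Under exogeneity and monotonicity, PNS = p₁ − p₀.
PNS = 0.72446 − 0.26606 = 0.4584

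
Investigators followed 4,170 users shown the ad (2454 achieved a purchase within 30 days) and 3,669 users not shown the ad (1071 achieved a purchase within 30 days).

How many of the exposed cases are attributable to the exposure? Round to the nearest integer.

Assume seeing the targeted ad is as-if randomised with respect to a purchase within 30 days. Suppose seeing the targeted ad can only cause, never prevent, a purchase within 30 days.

p₁ = P(outcome | exposed) = 2454/4170 = 0.58849
p₀ = P(outcome | unexposed) = 1071/3669 = 0.29191
PN = (p₁ − p₀)/p₁ = (0.58849 − 0.29191) / 0.58849 ≈ 0.50398.
Attributable cases ≈ PN × (exposed cases) = 0.50398 × 2454 ≈ 1236.76.

about 1237 cases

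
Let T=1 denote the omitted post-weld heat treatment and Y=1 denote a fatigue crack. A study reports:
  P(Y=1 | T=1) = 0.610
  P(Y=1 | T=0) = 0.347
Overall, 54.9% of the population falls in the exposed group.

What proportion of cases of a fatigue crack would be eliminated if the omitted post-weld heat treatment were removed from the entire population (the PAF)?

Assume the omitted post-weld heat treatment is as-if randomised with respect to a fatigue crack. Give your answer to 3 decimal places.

Let p₁ = 0.61, p₀ = 0.347.
Overall risk P(Y=1) = π·p₁ + (1−π)·p₀ = 0.549×0.61 + 0.451×0.347 = 0.49139.
Under exogeneity, PAF = [P(Y=1) − p₀] / P(Y=1).
PAF = (0.49139 − 0.347) / 0.49139 ≈ 0.2938

PAF ≈ 0.294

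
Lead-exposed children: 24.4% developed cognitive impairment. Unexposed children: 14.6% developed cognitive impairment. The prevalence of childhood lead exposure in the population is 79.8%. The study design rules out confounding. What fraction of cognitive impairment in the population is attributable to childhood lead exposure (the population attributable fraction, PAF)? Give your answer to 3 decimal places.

PAF ≈ 0.349

p₁ = 0.244, p₀ = 0.146.
Overall risk P(Y=1) = π·p₁ + (1−π)·p₀ = 0.798×0.244 + 0.202×0.146 = 0.2242.
Under exogeneity, PAF = [P(Y=1) − p₀] / P(Y=1).
PAF = (0.2242 − 0.146) / 0.2242 ≈ 0.3488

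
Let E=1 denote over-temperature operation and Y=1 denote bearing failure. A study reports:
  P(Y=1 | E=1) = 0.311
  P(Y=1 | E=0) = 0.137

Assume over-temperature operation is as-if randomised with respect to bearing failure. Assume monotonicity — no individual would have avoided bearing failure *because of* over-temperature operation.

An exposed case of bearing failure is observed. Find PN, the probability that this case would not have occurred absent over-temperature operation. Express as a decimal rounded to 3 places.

Let p₁ = 0.311, p₀ = 0.137.
Under exogeneity and monotonicity, PN = (p₁ − p₀) / p₁.
PN = (0.311 − 0.137) / 0.311 = 0.174 / 0.311 ≈ 0.5595

PN ≈ 0.559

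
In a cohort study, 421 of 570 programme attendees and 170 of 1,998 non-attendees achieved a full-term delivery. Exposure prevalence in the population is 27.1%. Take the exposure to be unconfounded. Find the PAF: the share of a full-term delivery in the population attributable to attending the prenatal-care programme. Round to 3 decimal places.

p₁ = P(outcome | exposed) = 421/570 = 0.7386
p₀ = P(outcome | unexposed) = 170/1998 = 0.085085
Overall risk P(Y=1) = π·p₁ + (1−π)·p₀ = 0.271×0.7386 + 0.729×0.085085 = 0.26219.
Under exogeneity, PAF = [P(Y=1) − p₀] / P(Y=1).
PAF = (0.26219 − 0.085085) / 0.26219 ≈ 0.6755

PAF ≈ 0.675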